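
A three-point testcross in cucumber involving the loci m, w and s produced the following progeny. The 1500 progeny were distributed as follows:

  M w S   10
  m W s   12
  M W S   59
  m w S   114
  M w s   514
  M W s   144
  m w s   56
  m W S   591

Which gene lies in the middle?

The two most frequent reciprocal classes, M w s and m W S, are the parental types, so the F1 was M w s / m W S.
The two rarest classes, M w S and m W s, are the double crossovers. Comparing them with the parentals, only the s allele has switched, so s is the middle locus and the order is m – s – w.

s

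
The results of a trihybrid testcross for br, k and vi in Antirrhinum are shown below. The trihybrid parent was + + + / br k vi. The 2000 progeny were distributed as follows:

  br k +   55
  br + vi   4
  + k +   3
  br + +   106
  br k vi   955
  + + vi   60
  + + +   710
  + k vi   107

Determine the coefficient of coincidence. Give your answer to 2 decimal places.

0.52

The two rarest classes, + k + and br + vi, are the double crossovers. Comparing them with the parentals, only the k allele has switched, so k is the middle locus and the order is br – k – vi.
br–k: (213 + 7)/2000 = 0.1100; k–vi: (115 + 7)/2000 = 0.0610.
Expected DCO frequency = 0.1100 × 0.0610 ≈ 0.00671; observed = 7/2000 ≈ 0.00350.
Coefficient of coincidence = 0.00350/0.00671 ≈ 0.52.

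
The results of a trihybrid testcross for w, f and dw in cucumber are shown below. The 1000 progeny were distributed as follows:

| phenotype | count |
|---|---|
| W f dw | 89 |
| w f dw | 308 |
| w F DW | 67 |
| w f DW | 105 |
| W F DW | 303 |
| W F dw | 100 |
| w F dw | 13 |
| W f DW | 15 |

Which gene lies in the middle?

The two most frequent reciprocal classes, w f dw and W F DW, are the parental types, so the F1 was w f dw / W F DW.
The two rarest classes, w F dw and W f DW, are the double crossovers. Comparing them with the parentals, only the f allele has switched, so f is the middle locus and the order is dw – f – w.

f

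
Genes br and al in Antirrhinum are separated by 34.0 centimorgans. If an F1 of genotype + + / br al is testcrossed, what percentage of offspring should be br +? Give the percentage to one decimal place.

A map distance of 34.0 centimorgans corresponds to a recombination frequency of 0.340.
The F1 is + + / br al, so br + is a recombinant gamete class with expected frequency r/2 = 0.340/2 = 0.1700.
That is 0.1700 = 17.0% of the progeny.

17.0%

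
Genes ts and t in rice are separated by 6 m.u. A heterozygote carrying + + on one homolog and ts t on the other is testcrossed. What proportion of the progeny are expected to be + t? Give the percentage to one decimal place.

3.0%

A map distance of 6 m.u. corresponds to a recombination frequency of 0.060.
The F1 is + + / ts t, so + t is a recombinant gamete class with expected frequency r/2 = 0.060/2 = 0.0300.
That is 0.0300 = 3.0% of the progeny.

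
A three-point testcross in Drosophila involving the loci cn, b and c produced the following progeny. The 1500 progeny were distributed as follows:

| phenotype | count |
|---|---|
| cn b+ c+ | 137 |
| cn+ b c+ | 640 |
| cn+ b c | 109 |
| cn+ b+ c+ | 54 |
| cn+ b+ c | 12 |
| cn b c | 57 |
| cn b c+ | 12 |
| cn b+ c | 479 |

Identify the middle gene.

The two most frequent reciprocal classes, cn+ b c+ and cn b+ c, are the parental types, so the F1 was cn+ b c+ / cn b+ c.
The two rarest classes, cn b c+ and cn+ b+ c, are the double crossovers. Comparing them with the parentals, only the cn allele has switched, so cn is the middle locus and the order is b – cn – c.

cn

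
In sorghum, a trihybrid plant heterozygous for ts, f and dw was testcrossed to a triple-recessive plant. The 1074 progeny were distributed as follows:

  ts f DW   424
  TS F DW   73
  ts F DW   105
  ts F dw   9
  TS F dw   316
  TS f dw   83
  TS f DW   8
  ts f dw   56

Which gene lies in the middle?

ts

The two most frequent reciprocal classes, ts f DW and TS F dw, are the parental types, so the F1 was ts f DW / TS F dw.
The two rarest classes, TS f DW and ts F dw, are the double crossovers. Comparing them with the parentals, only the ts allele has switched, so ts is the middle locus and the order is f – ts – dw.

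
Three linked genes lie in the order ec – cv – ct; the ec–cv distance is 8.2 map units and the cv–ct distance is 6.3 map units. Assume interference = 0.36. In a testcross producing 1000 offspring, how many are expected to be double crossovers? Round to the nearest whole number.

3

Map distances give recombination frequencies of 0.082 and 0.063 for the two intervals.
With interference 0.36 (so coincidence = 0.64), expected double-crossover frequency = 0.082 × 0.063 × 0.64 = 0.00331.
Expected number = 0.00331 × 1000 = 3.31 ≈ 3.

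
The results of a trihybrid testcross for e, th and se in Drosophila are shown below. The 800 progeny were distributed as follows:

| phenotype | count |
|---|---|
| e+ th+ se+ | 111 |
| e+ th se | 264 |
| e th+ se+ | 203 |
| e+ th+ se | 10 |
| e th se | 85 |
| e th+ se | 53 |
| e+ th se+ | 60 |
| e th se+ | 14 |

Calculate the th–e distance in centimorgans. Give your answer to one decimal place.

27.5 centimorgans

The two most frequent reciprocal classes, e+ th se and e th+ se+, are the parental types, so the F1 was e+ th se / e th+ se+.
The two rarest classes, e+ th+ se and e th se+, are the double crossovers. Comparing them with the parentals, only the th allele has switched, so th is the middle locus and the order is se – th – e.
Crossovers in the th–e interval produce the single-crossover classes e th se and e+ th+ se+ (85 + 111 = 196) plus the double crossovers (24).
RF(th–e) = (196 + 24) / 800 = 220/800 = 0.2750 → 27.5 centimorgans.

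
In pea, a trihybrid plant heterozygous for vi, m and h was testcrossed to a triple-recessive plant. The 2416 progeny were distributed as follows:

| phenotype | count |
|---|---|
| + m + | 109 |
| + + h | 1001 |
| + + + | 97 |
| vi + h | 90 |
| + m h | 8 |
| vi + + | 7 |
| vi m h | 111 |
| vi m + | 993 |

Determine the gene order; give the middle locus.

m

The two most frequent reciprocal classes, vi m + and + + h, are the parental types, so the F1 was vi m + / + + h.
The two rarest classes, vi + + and + m h, are the double crossovers. Comparing them with the parentals, only the m allele has switched, so m is the middle locus and the order is h – m – vi.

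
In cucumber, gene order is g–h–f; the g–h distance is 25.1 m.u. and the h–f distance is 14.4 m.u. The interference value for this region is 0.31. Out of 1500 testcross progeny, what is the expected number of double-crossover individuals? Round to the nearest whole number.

37

Map distances give recombination frequencies of 0.251 and 0.144 for the two intervals.
With interference 0.31 (so coincidence = 0.69), expected double-crossover frequency = 0.251 × 0.144 × 0.69 = 0.02494.
Expected number = 0.02494 × 1500 = 37.41 ≈ 37.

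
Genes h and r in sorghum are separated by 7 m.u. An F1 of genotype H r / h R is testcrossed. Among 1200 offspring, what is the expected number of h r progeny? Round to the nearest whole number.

42

A map distance of 7 m.u. corresponds to a recombination frequency of 0.070.
The F1 is H r / h R, so h r is a recombinant gamete class with expected frequency r/2 = 0.070/2 = 0.0350.
Expected number = 0.0350 × 1200 = 42.00 ≈ 42.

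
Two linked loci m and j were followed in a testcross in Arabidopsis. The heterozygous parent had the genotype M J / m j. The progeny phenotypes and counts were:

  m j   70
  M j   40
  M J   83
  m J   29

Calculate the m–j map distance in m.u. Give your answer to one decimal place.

The recombinant classes are M j and m J: 40 + 29 = 69.
Recombination frequency = 69/222 = 0.3108 ≈ 31.1%, i.e. 31.1 m.u.

31.1 m.u.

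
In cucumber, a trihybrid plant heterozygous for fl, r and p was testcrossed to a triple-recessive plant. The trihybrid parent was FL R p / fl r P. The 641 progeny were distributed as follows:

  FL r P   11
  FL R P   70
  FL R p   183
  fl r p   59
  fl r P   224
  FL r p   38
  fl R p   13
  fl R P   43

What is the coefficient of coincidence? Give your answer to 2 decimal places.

0.96

The two rarest classes, fl R p and FL r P, are the double crossovers. Comparing them with the parentals, only the fl allele has switched, so fl is the middle locus and the order is r – fl – p.
r–fl: (81 + 24)/641 = 0.1638; fl–p: (129 + 24)/641 = 0.2387.
Expected DCO frequency = 0.1638 × 0.2387 ≈ 0.03910; observed = 24/641 ≈ 0.03744.
Coefficient of coincidence = 0.03744/0.03910 ≈ 0.96.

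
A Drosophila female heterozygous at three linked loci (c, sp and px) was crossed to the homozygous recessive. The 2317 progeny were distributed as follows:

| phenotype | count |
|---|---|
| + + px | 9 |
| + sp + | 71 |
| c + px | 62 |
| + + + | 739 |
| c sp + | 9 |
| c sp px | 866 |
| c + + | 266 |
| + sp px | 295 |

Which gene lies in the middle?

px

The two most frequent reciprocal classes, c sp px and + + +, are the parental types, so the F1 was c sp px / + + +.
The two rarest classes, c sp + and + + px, are the double crossovers. Comparing them with the parentals, only the px allele has switched, so px is the middle locus and the order is c – px – sp.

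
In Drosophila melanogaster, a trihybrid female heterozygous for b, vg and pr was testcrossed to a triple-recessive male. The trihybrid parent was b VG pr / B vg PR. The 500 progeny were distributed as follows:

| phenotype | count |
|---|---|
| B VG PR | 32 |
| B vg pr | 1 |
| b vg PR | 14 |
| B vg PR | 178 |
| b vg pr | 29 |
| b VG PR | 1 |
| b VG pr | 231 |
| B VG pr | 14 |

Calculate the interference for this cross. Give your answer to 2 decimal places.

0.47

The two rarest classes, b VG PR and B vg pr, are the double crossovers. Comparing them with the parentals, only the pr allele has switched, so pr is the middle locus and the order is b – pr – vg.
b–pr: (28 + 2)/500 = 0.0600; pr–vg: (61 + 2)/500 = 0.1260.
Expected DCO frequency = 0.0600 × 0.1260 ≈ 0.00756; observed = 2/500 ≈ 0.00400.
Coefficient of coincidence = 0.00400/0.00756 ≈ 0.53; interference = 1 − 0.53 = 0.47.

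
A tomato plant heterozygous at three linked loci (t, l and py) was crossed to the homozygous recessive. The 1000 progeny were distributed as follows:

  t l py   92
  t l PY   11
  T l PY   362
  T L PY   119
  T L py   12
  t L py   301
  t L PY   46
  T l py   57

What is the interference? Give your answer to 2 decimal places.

0.22

The two most frequent reciprocal classes, T l PY and t L py, are the parental types, so the F1 was T l PY / t L py.
The two rarest classes, t l PY and T L py, are the double crossovers. Comparing them with the parentals, only the t allele has switched, so t is the middle locus and the order is py – t – l.
py–t: (103 + 23)/1000 = 0.1260; t–l: (211 + 23)/1000 = 0.2340.
Expected DCO frequency = 0.1260 × 0.2340 ≈ 0.02948; observed = 23/1000 ≈ 0.02300.
Coefficient of coincidence = 0.02300/0.02948 ≈ 0.78; interference = 1 − 0.78 = 0.22.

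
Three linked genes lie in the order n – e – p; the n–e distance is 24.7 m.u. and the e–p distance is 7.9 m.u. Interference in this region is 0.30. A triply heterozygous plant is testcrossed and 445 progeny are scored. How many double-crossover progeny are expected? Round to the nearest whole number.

6

Map distances give recombination frequencies of 0.247 and 0.079 for the two intervals.
With interference 0.30 (so coincidence = 0.70), expected double-crossover frequency = 0.247 × 0.079 × 0.70 = 0.01366.
Expected number = 0.01366 × 445 = 6.08 ≈ 6.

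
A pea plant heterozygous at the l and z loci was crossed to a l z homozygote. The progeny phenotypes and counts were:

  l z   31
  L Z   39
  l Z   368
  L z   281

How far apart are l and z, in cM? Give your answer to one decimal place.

9.7 cM

The two most frequent classes, L z (281) and l Z (368), are the parental types, so the F1 was L z / l Z.
The recombinant classes are L Z and l z: 39 + 31 = 70.
Recombination frequency = 70/719 = 0.0974 ≈ 9.7%, i.e. 9.7 cM.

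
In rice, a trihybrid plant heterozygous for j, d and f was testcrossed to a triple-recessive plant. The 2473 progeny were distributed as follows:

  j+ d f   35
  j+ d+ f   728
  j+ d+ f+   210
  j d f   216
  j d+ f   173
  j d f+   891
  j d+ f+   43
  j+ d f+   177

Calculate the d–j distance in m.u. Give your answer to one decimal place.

The two most frequent reciprocal classes, j d f+ and j+ d+ f, are the parental types, so the F1 was j d f+ / j+ d+ f.
The two rarest classes, j d+ f+ and j+ d f, are the double crossovers. Comparing them with the parentals, only the d allele has switched, so d is the middle locus and the order is j – d – f.
Crossovers in the j–d interval produce the single-crossover classes j+ d f+ and j d+ f (177 + 173 = 350) plus the double crossovers (78).
RF(j–d) = (350 + 78) / 2473 = 428/2473 = 0.1731 → 17.3 m.u.

17.3 m.u.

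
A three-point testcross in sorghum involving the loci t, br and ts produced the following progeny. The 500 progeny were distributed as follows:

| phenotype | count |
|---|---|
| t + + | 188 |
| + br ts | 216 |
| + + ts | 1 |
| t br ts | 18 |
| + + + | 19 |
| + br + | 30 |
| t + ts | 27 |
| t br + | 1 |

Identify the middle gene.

br

The two most frequent reciprocal classes, + br ts and t + +, are the parental types, so the F1 was + br ts / t + +.
The two rarest classes, + + ts and t br +, are the double crossovers. Comparing them with the parentals, only the br allele has switched, so br is the middle locus and the order is t – br – ts.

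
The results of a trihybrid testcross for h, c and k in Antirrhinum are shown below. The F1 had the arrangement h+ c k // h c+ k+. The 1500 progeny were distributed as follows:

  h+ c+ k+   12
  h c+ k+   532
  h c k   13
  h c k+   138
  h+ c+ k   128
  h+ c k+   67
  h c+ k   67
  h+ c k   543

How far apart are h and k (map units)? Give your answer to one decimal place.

10.6 map units

The two rarest classes, h c k and h+ c+ k+, are the double crossovers. Comparing them with the parentals, only the h allele has switched, so h is the middle locus and the order is c – h – k.
Crossovers in the h–k interval produce the single-crossover classes h+ c k+ and h c+ k (67 + 67 = 134) plus the double crossovers (25).
RF(h–k) = (134 + 25) / 1500 = 159/1500 = 0.1060 → 10.6 map units.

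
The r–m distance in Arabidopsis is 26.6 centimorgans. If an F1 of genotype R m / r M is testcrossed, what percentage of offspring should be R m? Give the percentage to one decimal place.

36.7%

A map distance of 26.6 centimorgans corresponds to a recombination frequency of 0.266.
The F1 is R m / r M, so R m is a parental gamete class with expected frequency (1 − r)/2 = 0.734/2 = 0.3670.
That is 0.3670 = 36.7% of the progeny.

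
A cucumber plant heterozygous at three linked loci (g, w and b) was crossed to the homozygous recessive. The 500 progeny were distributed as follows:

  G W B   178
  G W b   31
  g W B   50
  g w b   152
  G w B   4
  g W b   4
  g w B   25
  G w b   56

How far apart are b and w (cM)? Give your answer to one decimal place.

The two most frequent reciprocal classes, g w b and G W B, are the parental types, so the F1 was g w b / G W B.
The two rarest classes, g W b and G w B, are the double crossovers. Comparing them with the parentals, only the w allele has switched, so w is the middle locus and the order is b – w – g.
Crossovers in the b–w interval produce the single-crossover classes g w B and G W b (25 + 31 = 56) plus the double crossovers (8).
RF(b–w) = (56 + 8) / 500 = 64/500 = 0.1280 → 12.8 cM.

12.8 cM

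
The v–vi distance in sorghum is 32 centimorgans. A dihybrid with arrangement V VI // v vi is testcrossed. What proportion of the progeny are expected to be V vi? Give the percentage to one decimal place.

16.0%

A map distance of 32 centimorgans corresponds to a recombination frequency of 0.320.
The F1 is V VI / v vi, so V vi is a recombinant gamete class with expected frequency r/2 = 0.320/2 = 0.1600.
That is 0.1600 = 16.0% of the progeny.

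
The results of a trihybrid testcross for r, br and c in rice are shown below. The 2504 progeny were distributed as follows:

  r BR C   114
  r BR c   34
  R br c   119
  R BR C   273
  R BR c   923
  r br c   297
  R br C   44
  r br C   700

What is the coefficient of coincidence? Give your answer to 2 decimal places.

The two most frequent reciprocal classes, r br C and R BR c, are the parental types, so the F1 was r br C / R BR c.
The two rarest classes, R br C and r BR c, are the double crossovers. Comparing them with the parentals, only the r allele has switched, so r is the middle locus and the order is c – r – br.
c–r: (570 + 78)/2504 = 0.2588; r–br: (233 + 78)/2504 = 0.1242.
Expected DCO frequency = 0.2588 × 0.1242 ≈ 0.03214; observed = 78/2504 ≈ 0.03115.
Coefficient of coincidence = 0.03115/0.03214 ≈ 0.97.

0.97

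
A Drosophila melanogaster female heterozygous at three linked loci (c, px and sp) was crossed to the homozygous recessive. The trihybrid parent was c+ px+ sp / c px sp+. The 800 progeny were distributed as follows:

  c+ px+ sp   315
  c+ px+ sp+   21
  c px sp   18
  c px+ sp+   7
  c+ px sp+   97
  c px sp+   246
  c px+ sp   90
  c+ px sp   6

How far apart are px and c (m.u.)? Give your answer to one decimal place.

The two rarest classes, c+ px sp and c px+ sp+, are the double crossovers. Comparing them with the parentals, only the px allele has switched, so px is the middle locus and the order is sp – px – c.
Crossovers in the px–c interval produce the single-crossover classes c px+ sp and c+ px sp+ (90 + 97 = 187) plus the double crossovers (13).
RF(px–c) = (187 + 13) / 800 = 200/800 = 0.2500 → 25.0 m.u.

25.0 m.u.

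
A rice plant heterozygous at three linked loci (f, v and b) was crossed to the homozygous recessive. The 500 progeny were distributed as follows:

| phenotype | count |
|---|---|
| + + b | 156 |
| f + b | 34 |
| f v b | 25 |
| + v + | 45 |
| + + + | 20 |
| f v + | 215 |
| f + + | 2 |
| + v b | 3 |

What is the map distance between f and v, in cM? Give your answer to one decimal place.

16.8 cM

The two most frequent reciprocal classes, f v + and + + b, are the parental types, so the F1 was f v + / + + b.
The two rarest classes, f + + and + v b, are the double crossovers. Comparing them with the parentals, only the v allele has switched, so v is the middle locus and the order is b – v – f.
Crossovers in the v–f interval produce the single-crossover classes + v + and f + b (45 + 34 = 79) plus the double crossovers (5).
RF(v–f) = (79 + 5) / 500 = 84/500 = 0.1680 → 16.8 cM.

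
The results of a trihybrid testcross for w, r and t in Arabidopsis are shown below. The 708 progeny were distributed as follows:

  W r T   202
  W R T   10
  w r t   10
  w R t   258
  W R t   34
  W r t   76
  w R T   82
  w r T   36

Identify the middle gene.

The two most frequent reciprocal classes, w R t and W r T, are the parental types, so the F1 was w R t / W r T.
The two rarest classes, w r t and W R T, are the double crossovers. Comparing them with the parentals, only the r allele has switched, so r is the middle locus and the order is w – r – t.

r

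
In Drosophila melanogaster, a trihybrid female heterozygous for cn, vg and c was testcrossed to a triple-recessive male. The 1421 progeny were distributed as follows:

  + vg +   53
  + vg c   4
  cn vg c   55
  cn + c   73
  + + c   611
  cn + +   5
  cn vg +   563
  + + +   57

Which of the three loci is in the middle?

vg

The two most frequent reciprocal classes, + + c and cn vg +, are the parental types, so the F1 was + + c / cn vg +.
The two rarest classes, + vg c and cn + +, are the double crossovers. Comparing them with the parentals, only the vg allele has switched, so vg is the middle locus and the order is cn – vg – c.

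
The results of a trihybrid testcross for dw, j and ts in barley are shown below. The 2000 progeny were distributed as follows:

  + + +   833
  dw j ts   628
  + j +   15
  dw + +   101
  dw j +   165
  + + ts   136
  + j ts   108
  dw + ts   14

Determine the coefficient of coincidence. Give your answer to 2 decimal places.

The two most frequent reciprocal classes, + + + and dw j ts, are the parental types, so the F1 was + + + / dw j ts.
The two rarest classes, + j + and dw + ts, are the double crossovers. Comparing them with the parentals, only the j allele has switched, so j is the middle locus and the order is dw – j – ts.
dw–j: (209 + 29)/2000 = 0.1190; j–ts: (301 + 29)/2000 = 0.1650.
Expected DCO frequency = 0.1190 × 0.1650 ≈ 0.01963; observed = 29/2000 ≈ 0.01450.
Coefficient of coincidence = 0.01450/0.01963 ≈ 0.74.

0.74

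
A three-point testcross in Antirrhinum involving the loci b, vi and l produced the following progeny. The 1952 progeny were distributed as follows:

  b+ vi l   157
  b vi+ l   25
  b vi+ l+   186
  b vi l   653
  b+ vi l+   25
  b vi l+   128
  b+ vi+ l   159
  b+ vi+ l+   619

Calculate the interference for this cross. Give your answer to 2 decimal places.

0.26

The two most frequent reciprocal classes, b vi l and b+ vi+ l+, are the parental types, so the F1 was b vi l / b+ vi+ l+.
The two rarest classes, b vi+ l and b+ vi l+, are the double crossovers. Comparing them with the parentals, only the vi allele has switched, so vi is the middle locus and the order is b – vi – l.
b–vi: (343 + 50)/1952 = 0.2013; vi–l: (287 + 50)/1952 = 0.1726.
Expected DCO frequency = 0.2013 × 0.1726 ≈ 0.03474; observed = 50/1952 ≈ 0.02561.
Coefficient of coincidence = 0.02561/0.03474 ≈ 0.74; interference = 1 − 0.74 = 0.26.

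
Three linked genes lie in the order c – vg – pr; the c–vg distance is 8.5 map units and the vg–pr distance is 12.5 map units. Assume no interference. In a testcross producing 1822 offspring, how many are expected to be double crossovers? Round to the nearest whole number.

19

Map distances give recombination frequencies of 0.085 and 0.125 for the two intervals.
With no interference, expected double-crossover frequency = 0.085 × 0.125 = 0.01063.
Expected number = 0.01063 × 1822 = 19.36 ≈ 19.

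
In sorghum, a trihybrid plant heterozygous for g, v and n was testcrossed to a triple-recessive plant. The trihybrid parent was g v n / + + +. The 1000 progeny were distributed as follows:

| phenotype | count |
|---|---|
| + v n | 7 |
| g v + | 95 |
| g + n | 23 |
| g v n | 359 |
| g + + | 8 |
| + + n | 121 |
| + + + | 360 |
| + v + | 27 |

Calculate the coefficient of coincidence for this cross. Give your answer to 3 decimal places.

0.999

The two rarest classes, + v n and g + +, are the double crossovers. Comparing them with the parentals, only the g allele has switched, so g is the middle locus and the order is n – g – v.
n–g: (216 + 15)/1000 = 0.2310; g–v: (50 + 15)/1000 = 0.0650.
Expected DCO frequency = 0.2310 × 0.0650 ≈ 0.01502; observed = 15/1000 ≈ 0.01500.
Coefficient of coincidence = 0.01500/0.01502 ≈ 0.999.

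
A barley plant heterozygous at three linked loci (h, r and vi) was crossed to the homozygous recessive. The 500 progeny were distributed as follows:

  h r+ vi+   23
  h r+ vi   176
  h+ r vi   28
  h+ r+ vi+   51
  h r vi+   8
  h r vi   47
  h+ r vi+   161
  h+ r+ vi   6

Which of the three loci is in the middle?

The two most frequent reciprocal classes, h r+ vi and h+ r vi+, are the parental types, so the F1 was h r+ vi / h+ r vi+.
The two rarest classes, h+ r+ vi and h r vi+, are the double crossovers. Comparing them with the parentals, only the h allele has switched, so h is the middle locus and the order is r – h – vi.

h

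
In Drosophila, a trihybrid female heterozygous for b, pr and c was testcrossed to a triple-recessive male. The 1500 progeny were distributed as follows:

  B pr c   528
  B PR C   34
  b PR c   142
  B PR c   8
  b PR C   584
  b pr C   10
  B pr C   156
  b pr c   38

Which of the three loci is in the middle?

The two most frequent reciprocal classes, b PR C and B pr c, are the parental types, so the F1 was b PR C / B pr c.
The two rarest classes, b pr C and B PR c, are the double crossovers. Comparing them with the parentals, only the pr allele has switched, so pr is the middle locus and the order is b – pr – c.

pr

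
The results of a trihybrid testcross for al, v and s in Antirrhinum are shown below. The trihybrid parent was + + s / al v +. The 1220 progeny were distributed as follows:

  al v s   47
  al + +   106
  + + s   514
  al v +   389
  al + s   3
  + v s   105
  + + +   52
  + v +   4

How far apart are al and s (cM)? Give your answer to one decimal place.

8.7 cM

The two rarest classes, al + s and + v +, are the double crossovers. Comparing them with the parentals, only the al allele has switched, so al is the middle locus and the order is v – al – s.
Crossovers in the al–s interval produce the single-crossover classes + + + and al v s (52 + 47 = 99) plus the double crossovers (7).
RF(al–s) = (99 + 7) / 1220 = 106/1220 = 0.0869 → 8.7 cM.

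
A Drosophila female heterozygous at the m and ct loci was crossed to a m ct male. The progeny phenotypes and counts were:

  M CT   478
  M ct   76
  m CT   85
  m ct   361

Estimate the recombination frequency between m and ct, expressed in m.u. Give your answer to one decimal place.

The two most frequent classes, M CT (478) and m ct (361), are the parental types, so the F1 was M CT / m ct.
The recombinant classes are M ct and m CT: 76 + 85 = 161.
Recombination frequency = 161/1000 = 0.1610 ≈ 16.1%, i.e. 16.1 m.u.

16.1 m.u.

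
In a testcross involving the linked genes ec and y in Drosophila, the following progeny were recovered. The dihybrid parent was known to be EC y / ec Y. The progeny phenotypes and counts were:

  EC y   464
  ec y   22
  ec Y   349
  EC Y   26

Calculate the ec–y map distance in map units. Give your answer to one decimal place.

5.6 map units

The recombinant classes are EC Y and ec y: 26 + 22 = 48.
Recombination frequency = 48/861 = 0.0557 ≈ 5.6%, i.e. 5.6 map units.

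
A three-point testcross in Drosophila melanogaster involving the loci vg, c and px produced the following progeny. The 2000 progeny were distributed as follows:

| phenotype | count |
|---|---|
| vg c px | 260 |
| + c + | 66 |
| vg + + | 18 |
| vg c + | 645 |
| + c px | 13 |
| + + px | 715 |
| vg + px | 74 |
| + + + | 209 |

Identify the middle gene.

c

The two most frequent reciprocal classes, + + px and vg c +, are the parental types, so the F1 was + + px / vg c +.
The two rarest classes, + c px and vg + +, are the double crossovers. Comparing them with the parentals, only the c allele has switched, so c is the middle locus and the order is vg – c – px.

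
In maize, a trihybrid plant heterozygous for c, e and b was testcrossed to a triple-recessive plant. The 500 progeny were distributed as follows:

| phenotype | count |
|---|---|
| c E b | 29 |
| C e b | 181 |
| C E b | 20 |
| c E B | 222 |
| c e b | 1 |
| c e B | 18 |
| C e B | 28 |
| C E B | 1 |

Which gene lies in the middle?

c

The two most frequent reciprocal classes, c E B and C e b, are the parental types, so the F1 was c E B / C e b.
The two rarest classes, C E B and c e b, are the double crossovers. Comparing them with the parentals, only the c allele has switched, so c is the middle locus and the order is b – c – e.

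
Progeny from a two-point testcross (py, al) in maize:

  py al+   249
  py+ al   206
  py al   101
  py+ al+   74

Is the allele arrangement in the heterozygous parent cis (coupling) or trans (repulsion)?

trans

The two most frequent classes are py+ al (206) and py al+ (249); these are the parental (non-recombinant) types.
So the F1 carried py+ al on one chromosome and py al+ on the other — the recessive alleles are on opposite chromosomes (trans / repulsion).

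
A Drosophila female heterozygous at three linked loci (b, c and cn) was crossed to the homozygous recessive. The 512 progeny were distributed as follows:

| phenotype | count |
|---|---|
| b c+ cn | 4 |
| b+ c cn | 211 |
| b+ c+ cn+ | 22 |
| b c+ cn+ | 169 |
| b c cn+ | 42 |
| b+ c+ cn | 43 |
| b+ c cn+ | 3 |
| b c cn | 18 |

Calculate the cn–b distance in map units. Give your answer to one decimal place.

9.2 map units

The two most frequent reciprocal classes, b+ c cn and b c+ cn+, are the parental types, so the F1 was b+ c cn / b c+ cn+.
The two rarest classes, b+ c cn+ and b c+ cn, are the double crossovers. Comparing them with the parentals, only the cn allele has switched, so cn is the middle locus and the order is b – cn – c.
Crossovers in the b–cn interval produce the single-crossover classes b c cn and b+ c+ cn+ (18 + 22 = 40) plus the double crossovers (7).
RF(b–cn) = (40 + 7) / 512 = 47/512 = 0.0918 → 9.2 map units.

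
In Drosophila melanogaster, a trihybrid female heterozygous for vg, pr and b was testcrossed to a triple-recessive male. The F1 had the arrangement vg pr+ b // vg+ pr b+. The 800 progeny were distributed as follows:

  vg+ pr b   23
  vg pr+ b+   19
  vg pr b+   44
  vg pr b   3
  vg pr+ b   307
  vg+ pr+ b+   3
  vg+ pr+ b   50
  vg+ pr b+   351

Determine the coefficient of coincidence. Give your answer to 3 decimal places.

The two rarest classes, vg pr b and vg+ pr+ b+, are the double crossovers. Comparing them with the parentals, only the pr allele has switched, so pr is the middle locus and the order is vg – pr – b.
vg–pr: (94 + 6)/800 = 0.1250; pr–b: (42 + 6)/800 = 0.0600.
Expected DCO frequency = 0.1250 × 0.0600 ≈ 0.00750; observed = 6/800 ≈ 0.00750.
Coefficient of coincidence = 0.00750/0.00750 ≈ 1.000.

1.000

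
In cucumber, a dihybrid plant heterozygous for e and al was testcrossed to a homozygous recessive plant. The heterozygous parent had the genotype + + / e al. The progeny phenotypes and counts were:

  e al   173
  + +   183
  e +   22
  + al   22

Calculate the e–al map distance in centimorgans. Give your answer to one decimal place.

The recombinant classes are + al and e +: 22 + 22 = 44.
Recombination frequency = 44/400 = 0.1100 ≈ 11.0%, i.e. 11.0 centimorgans.

11.0 centimorgans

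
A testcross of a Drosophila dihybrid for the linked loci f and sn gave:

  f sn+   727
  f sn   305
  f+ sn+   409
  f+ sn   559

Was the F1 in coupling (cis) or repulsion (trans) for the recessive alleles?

The two most frequent classes are f+ sn (559) and f sn+ (727); these are the parental (non-recombinant) types.
So the F1 carried f+ sn on one chromosome and f sn+ on the other — the recessive alleles are on opposite chromosomes (trans / repulsion).

trans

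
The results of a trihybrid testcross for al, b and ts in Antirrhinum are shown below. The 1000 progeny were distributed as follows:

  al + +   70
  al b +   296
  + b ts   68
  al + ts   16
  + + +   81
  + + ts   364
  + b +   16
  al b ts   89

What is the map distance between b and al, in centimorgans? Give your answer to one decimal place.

The two most frequent reciprocal classes, + + ts and al b +, are the parental types, so the F1 was + + ts / al b +.
The two rarest classes, al + ts and + b +, are the double crossovers. Comparing them with the parentals, only the al allele has switched, so al is the middle locus and the order is ts – al – b.
Crossovers in the al–b interval produce the single-crossover classes + b ts and al + + (68 + 70 = 138) plus the double crossovers (32).
RF(al–b) = (138 + 32) / 1000 = 170/1000 = 0.1700 → 17.0 centimorgans.

17.0 centimorgans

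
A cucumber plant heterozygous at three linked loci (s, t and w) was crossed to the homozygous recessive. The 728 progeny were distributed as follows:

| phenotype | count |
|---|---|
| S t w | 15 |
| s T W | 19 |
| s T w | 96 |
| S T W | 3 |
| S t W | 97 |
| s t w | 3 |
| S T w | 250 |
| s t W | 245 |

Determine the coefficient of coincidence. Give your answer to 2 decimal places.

0.55

The two most frequent reciprocal classes, s t W and S T w, are the parental types, so the F1 was s t W / S T w.
The two rarest classes, s t w and S T W, are the double crossovers. Comparing them with the parentals, only the w allele has switched, so w is the middle locus and the order is t – w – s.
t–w: (34 + 6)/728 = 0.0549; w–s: (193 + 6)/728 = 0.2734.
Expected DCO frequency = 0.0549 × 0.2734 ≈ 0.01501; observed = 6/728 ≈ 0.00824.
Coefficient of coincidence = 0.00824/0.01501 ≈ 0.55.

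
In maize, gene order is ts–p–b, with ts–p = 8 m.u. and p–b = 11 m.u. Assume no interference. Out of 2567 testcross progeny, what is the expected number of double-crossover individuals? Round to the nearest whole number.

23

Map distances give recombination frequencies of 0.080 and 0.110 for the two intervals.
With no interference, expected double-crossover frequency = 0.080 × 0.110 = 0.00880.
Expected number = 0.00880 × 2567 = 22.59 ≈ 23.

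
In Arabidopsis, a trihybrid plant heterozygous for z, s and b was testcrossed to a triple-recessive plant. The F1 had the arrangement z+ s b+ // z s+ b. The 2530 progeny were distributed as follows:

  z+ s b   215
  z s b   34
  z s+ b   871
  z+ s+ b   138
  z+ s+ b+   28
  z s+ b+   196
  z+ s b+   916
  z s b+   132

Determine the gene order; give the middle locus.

The two rarest classes, z+ s+ b+ and z s b, are the double crossovers. Comparing them with the parentals, only the s allele has switched, so s is the middle locus and the order is z – s – b.

s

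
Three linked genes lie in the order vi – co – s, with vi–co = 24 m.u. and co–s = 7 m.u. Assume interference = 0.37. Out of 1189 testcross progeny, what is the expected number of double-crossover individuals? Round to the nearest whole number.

13

Map distances give recombination frequencies of 0.240 and 0.070 for the two intervals.
With interference 0.37 (so coincidence = 0.63), expected double-crossover frequency = 0.240 × 0.070 × 0.63 = 0.01058.
Expected number = 0.01058 × 1189 = 12.58 ≈ 13.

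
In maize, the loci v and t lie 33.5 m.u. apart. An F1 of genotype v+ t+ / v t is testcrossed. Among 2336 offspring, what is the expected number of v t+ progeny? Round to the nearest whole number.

A map distance of 33.5 m.u. corresponds to a recombination frequency of 0.335.
The F1 is v+ t+ / v t, so v t+ is a recombinant gamete class with expected frequency r/2 = 0.335/2 = 0.1675.
Expected number = 0.1675 × 2336 = 391.28 ≈ 391.

391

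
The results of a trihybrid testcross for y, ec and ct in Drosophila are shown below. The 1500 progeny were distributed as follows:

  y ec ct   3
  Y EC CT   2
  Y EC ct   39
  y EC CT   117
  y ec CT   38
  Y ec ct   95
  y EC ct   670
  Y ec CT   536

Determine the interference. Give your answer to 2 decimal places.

The two most frequent reciprocal classes, y EC ct and Y ec CT, are the parental types, so the F1 was y EC ct / Y ec CT.
The two rarest classes, y ec ct and Y EC CT, are the double crossovers. Comparing them with the parentals, only the ec allele has switched, so ec is the middle locus and the order is y – ec – ct.
y–ec: (77 + 5)/1500 = 0.0547; ec–ct: (212 + 5)/1500 = 0.1447.
Expected DCO frequency = 0.0547 × 0.1447 ≈ 0.00792; observed = 5/1500 ≈ 0.00333.
Coefficient of coincidence = 0.00333/0.00792 ≈ 0.42; interference = 1 − 0.42 = 0.58.

0.58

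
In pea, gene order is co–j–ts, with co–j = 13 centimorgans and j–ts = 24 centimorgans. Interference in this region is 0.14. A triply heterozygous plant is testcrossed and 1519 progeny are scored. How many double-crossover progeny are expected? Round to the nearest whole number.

Map distances give recombination frequencies of 0.130 and 0.240 for the two intervals.
With interference 0.14 (so coincidence = 0.86), expected double-crossover frequency = 0.130 × 0.240 × 0.86 = 0.02683.
Expected number = 0.02683 × 1519 = 40.76 ≈ 41.

41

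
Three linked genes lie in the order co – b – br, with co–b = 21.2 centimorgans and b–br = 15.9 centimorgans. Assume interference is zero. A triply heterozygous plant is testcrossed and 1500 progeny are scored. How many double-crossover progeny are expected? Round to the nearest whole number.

Map distances give recombination frequencies of 0.212 and 0.159 for the two intervals.
With no interference, expected double-crossover frequency = 0.212 × 0.159 = 0.03371.
Expected number = 0.03371 × 1500 = 50.56 ≈ 51.

51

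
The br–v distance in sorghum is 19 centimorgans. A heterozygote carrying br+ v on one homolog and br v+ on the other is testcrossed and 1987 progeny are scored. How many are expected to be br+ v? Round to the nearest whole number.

805

A map distance of 19 centimorgans corresponds to a recombination frequency of 0.190.
The F1 is br+ v / br v+, so br+ v is a parental gamete class with expected frequency (1 − r)/2 = 0.810/2 = 0.4050.
Expected number = 0.4050 × 1987 = 804.74 ≈ 805.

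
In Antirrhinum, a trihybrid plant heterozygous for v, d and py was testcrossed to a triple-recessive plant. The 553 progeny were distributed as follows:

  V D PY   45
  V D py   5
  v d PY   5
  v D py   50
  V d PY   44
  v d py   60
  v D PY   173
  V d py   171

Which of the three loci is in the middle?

The two most frequent reciprocal classes, v D PY and V d py, are the parental types, so the F1 was v D PY / V d py.
The two rarest classes, v d PY and V D py, are the double crossovers. Comparing them with the parentals, only the d allele has switched, so d is the middle locus and the order is py – d – v.

d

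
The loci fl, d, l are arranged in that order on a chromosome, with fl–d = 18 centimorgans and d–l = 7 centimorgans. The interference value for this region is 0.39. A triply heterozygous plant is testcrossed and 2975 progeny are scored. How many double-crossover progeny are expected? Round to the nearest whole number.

Map distances give recombination frequencies of 0.180 and 0.070 for the two intervals.
With interference 0.39 (so coincidence = 0.61), expected double-crossover frequency = 0.180 × 0.070 × 0.61 = 0.00769.
Expected number = 0.00769 × 2975 = 22.87 ≈ 23.

23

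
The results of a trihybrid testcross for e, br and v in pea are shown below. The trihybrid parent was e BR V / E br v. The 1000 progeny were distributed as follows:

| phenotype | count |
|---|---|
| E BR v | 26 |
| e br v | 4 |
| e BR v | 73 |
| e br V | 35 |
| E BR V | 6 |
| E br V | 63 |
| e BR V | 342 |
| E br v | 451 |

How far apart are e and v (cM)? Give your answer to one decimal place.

The two rarest classes, E BR V and e br v, are the double crossovers. Comparing them with the parentals, only the e allele has switched, so e is the middle locus and the order is v – e – br.
Crossovers in the v–e interval produce the single-crossover classes e BR v and E br V (73 + 63 = 136) plus the double crossovers (10).
RF(v–e) = (136 + 10) / 1000 = 146/1000 = 0.1460 → 14.6 cM.

14.6 cM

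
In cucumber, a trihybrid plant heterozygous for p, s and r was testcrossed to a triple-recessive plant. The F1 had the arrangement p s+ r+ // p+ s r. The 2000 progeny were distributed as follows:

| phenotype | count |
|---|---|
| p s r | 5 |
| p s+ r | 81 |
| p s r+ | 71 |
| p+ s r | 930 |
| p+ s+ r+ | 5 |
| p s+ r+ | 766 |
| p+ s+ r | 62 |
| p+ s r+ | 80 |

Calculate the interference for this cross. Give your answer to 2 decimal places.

The two rarest classes, p+ s+ r+ and p s r, are the double crossovers. Comparing them with the parentals, only the p allele has switched, so p is the middle locus and the order is r – p – s.
r–p: (161 + 10)/2000 = 0.0855; p–s: (133 + 10)/2000 = 0.0715.
Expected DCO frequency = 0.0855 × 0.0715 ≈ 0.00611; observed = 10/2000 ≈ 0.00500.
Coefficient of coincidence = 0.00500/0.00611 ≈ 0.82; interference = 1 − 0.82 = 0.18.

0.18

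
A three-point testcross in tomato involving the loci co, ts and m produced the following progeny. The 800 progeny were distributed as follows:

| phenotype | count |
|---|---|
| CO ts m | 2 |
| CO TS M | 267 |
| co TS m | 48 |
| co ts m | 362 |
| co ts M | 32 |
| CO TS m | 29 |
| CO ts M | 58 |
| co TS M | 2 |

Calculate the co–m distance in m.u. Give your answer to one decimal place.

The two most frequent reciprocal classes, CO TS M and co ts m, are the parental types, so the F1 was CO TS M / co ts m.
The two rarest classes, co TS M and CO ts m, are the double crossovers. Comparing them with the parentals, only the co allele has switched, so co is the middle locus and the order is m – co – ts.
Crossovers in the m–co interval produce the single-crossover classes CO TS m and co ts M (29 + 32 = 61) plus the double crossovers (4).
RF(m–co) = (61 + 4) / 800 = 65/800 = 0.0813 → 8.1 m.u.

8.1 m.u.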